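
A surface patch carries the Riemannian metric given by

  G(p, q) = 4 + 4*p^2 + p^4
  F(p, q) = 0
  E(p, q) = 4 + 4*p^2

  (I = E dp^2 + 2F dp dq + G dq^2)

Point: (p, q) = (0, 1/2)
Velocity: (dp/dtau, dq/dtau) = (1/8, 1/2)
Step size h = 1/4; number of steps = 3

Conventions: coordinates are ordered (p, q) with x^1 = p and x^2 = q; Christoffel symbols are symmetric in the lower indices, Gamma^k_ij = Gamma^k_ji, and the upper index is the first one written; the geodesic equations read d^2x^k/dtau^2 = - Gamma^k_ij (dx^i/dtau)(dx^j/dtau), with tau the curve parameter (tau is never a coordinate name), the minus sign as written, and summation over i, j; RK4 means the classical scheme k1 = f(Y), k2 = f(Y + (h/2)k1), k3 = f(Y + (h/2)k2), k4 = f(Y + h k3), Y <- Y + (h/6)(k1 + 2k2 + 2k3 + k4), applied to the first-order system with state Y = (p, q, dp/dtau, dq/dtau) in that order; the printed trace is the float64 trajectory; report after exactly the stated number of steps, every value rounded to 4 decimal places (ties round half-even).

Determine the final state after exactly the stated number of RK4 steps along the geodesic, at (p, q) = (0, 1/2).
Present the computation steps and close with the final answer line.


f(Y) = (dp/dtau, dq/dtau, -Gamma^p_ij Y'^i Y'^j, -Gamma^q_ij Y'^i Y'^j) with the Gammas evaluated at the stage position; h = 0.250000; intermediate values shown to 6 dp
step 0: p = 0.0000, q = 0.5000, dp/dtau = 0.1250, dq/dtau = 0.5000
step 1:
  k1: at (p, q) = (0.000000, 0.500000), (dp/dtau, dq/dtau) = (0.125000, 0.500000); Gamma_ppp = 0.000000, Gamma_ppq = 0.000000, Gamma_pqq = 0.000000, Gamma_qpp = 0.000000, Gamma_qpq = 0.000000, Gamma_qqq = 0.000000; k1 = (0.125000, 0.500000, 0.000000, 0.000000)
  k2: at (p, q) = (0.015625, 0.562500), (dp/dtau, dq/dtau) = (0.125000, 0.500000); Gamma_ppp = 0.015621, Gamma_ppq = 0.000000, Gamma_pqq = -0.015623, Gamma_qpp = 0.000000, Gamma_qpq = 0.015623, Gamma_qqq = 0.000000; k2 = (0.125000, 0.500000, 0.003662, -0.001953)
  k3: at (p, q) = (0.015625, 0.562500), (dp/dtau, dq/dtau) = (0.125458, 0.499756); Gamma_ppp = 0.015621, Gamma_ppq = 0.000000, Gamma_pqq = -0.015623, Gamma_qpp = 0.000000, Gamma_qpq = 0.015623, Gamma_qqq = 0.000000; k3 = (0.125458, 0.499756, 0.003656, -0.001959)
  k4: at (p, q) = (0.031364, 0.624939), (dp/dtau, dq/dtau) = (0.125914, 0.499510); Gamma_ppp = 0.031334, Gamma_ppq = 0.000000, Gamma_pqq = -0.031349, Gamma_qpp = 0.000000, Gamma_qpq = 0.031349, Gamma_qqq = 0.000000; k4 = (0.125914, 0.499510, 0.007325, -0.003943)
  Y <- Y + (h/6)(k1 + 2k2 + 2k3 + k4): p = 0.0313, q = 0.6250, dp/dtau = 0.1259, dq/dtau = 0.4995
step 2:
  k1: at (p, q) = (0.031326, 0.624959), (dp/dtau, dq/dtau) = (0.125915, 0.499510); Gamma_ppp = 0.031296, Gamma_ppq = 0.000000, Gamma_pqq = -0.031311, Gamma_qpp = 0.000000, Gamma_qpq = 0.031311, Gamma_qqq = 0.000000; k1 = (0.125915, 0.499510, 0.007316, -0.003939)
  k2: at (p, q) = (0.047066, 0.687398), (dp/dtau, dq/dtau) = (0.126830, 0.499017); Gamma_ppp = 0.046962, Gamma_ppq = 0.000000, Gamma_pqq = -0.047014, Gamma_qpp = 0.000000, Gamma_qpq = 0.047014, Gamma_qqq = 0.000000; k2 = (0.126830, 0.499017, 0.010952, -0.005951)
  k3: at (p, q) = (0.047180, 0.687336), (dp/dtau, dq/dtau) = (0.127284, 0.498766); Gamma_ppp = 0.047075, Gamma_ppq = 0.000000, Gamma_pqq = -0.047128, Gamma_qpp = 0.000000, Gamma_qpq = 0.047127, Gamma_qqq = 0.000000; k3 = (0.127284, 0.498766, 0.010961, -0.005984)
  k4: at (p, q) = (0.063147, 0.749651), (dp/dtau, dq/dtau) = (0.128655, 0.498014); Gamma_ppp = 0.062896, Gamma_ppq = 0.000000, Gamma_pqq = -0.063022, Gamma_qpp = 0.000000, Gamma_qpq = 0.063022, Gamma_qqq = 0.000000; k4 = (0.128655, 0.498014, 0.014589, -0.008076)
  Y <- Y + (h/6)(k1 + 2k2 + 2k3 + k4): p = 0.0631, q = 0.7497, dp/dtau = 0.1287, dq/dtau = 0.4980
step 3:
  k1: at (p, q) = (0.063109, 0.749671), (dp/dtau, dq/dtau) = (0.128654, 0.498015); Gamma_ppp = 0.062859, Gamma_ppq = 0.000000, Gamma_pqq = -0.062984, Gamma_qpp = 0.000000, Gamma_qpq = 0.062984, Gamma_qqq = 0.000000; k1 = (0.128654, 0.498015, 0.014581, -0.008071)
  k2: at (p, q) = (0.079191, 0.811923), (dp/dtau, dq/dtau) = (0.130476, 0.497006); Gamma_ppp = 0.078698, Gamma_ppq = 0.000000, Gamma_pqq = -0.078944, Gamma_qpp = 0.000000, Gamma_qpq = 0.078944, Gamma_qqq = 0.000000; k2 = (0.130476, 0.497006, 0.018161, -0.010239)
  k3: at (p, q) = (0.079419, 0.811797), (dp/dtau, dq/dtau) = (0.130924, 0.496735); Gamma_ppp = 0.078921, Gamma_ppq = 0.000000, Gamma_pqq = -0.079170, Gamma_qpp = 0.000000, Gamma_qpq = 0.079169, Gamma_qqq = 0.000000; k3 = (0.130924, 0.496735, 0.018182, -0.010297)
  k4: at (p, q) = (0.095840, 0.873855), (dp/dtau, dq/dtau) = (0.133199, 0.495440); Gamma_ppp = 0.094968, Gamma_ppq = 0.000000, Gamma_pqq = -0.095404, Gamma_qpp = 0.000000, Gamma_qpq = 0.095402, Gamma_qqq = 0.000000; k4 = (0.133199, 0.495440, 0.021733, -0.012592)
  Y <- Y + (h/6)(k1 + 2k2 + 2k3 + k4): p = 0.0958, q = 0.8739, dp/dtau = 0.1332, dq/dtau = 0.4954

Answer: p = 0.0958, q = 0.8739, dp/dtau = 0.1332, dq/dtau = 0.4954


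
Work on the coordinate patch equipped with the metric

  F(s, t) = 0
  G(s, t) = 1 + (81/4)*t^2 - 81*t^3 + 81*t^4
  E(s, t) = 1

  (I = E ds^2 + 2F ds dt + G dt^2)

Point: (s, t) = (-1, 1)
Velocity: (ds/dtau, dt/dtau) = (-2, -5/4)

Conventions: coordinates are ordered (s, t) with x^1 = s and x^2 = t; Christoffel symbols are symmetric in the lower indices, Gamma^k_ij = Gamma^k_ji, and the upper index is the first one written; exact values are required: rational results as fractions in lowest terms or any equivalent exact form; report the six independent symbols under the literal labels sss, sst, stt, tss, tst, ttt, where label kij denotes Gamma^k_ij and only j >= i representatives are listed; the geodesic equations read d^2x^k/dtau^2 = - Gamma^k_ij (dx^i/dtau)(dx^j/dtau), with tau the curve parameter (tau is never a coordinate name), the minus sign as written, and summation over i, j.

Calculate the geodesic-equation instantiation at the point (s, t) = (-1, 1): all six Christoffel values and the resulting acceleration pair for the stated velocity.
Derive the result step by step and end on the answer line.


E = 1, F = 0, G = 85/4 at the point
E_s = 0, E_t = 0, F_s = 0, F_t = 0, G_s = 0, G_t = 243/2
EG - F^2 = 85/4;  g^inv = (4/85) * [[85/4, 0], [0, 1]]
first-kind symbols [ij,l] = (1/2)(d_i g_jl + d_j g_il - d_l g_ij): [ss,s] = E_s/2 = 0, [ss,t] = F_s - E_t/2 = 0, [st,s] = E_t/2 = 0, [st,t] = G_s/2 = 0, [tt,s] = F_t - G_s/2 = 0, [tt,t] = G_t/2 = 243/4
Gamma^s_ij = (G*[ij,s] - F*[ij,t])/(EG - F^2), Gamma^t_ij = (E*[ij,t] - F*[ij,s])/(EG - F^2)
Gamma_sss = 0, Gamma_sst = 0, Gamma_stt = 0, Gamma_tss = 0, Gamma_tst = 0, Gamma_ttt = 243/85
d^2s/dtau^2 = -(Gamma_sss*(-2)^2 + 2*Gamma_sst*(-2)*(-5/4) + Gamma_stt*(-5/4)^2) = 0
d^2t/dtau^2 = -(Gamma_tss*(-2)^2 + 2*Gamma_tst*(-2)*(-5/4) + Gamma_ttt*(-5/4)^2) = -1215/272

Answer: Gamma_sss = 0, Gamma_sst = 0, Gamma_stt = 0, Gamma_tss = 0, Gamma_tst = 0, Gamma_ttt = 243/85; accelerations (d^2s/dtau^2, d^2t/dtau^2) = (0, -1215/272)


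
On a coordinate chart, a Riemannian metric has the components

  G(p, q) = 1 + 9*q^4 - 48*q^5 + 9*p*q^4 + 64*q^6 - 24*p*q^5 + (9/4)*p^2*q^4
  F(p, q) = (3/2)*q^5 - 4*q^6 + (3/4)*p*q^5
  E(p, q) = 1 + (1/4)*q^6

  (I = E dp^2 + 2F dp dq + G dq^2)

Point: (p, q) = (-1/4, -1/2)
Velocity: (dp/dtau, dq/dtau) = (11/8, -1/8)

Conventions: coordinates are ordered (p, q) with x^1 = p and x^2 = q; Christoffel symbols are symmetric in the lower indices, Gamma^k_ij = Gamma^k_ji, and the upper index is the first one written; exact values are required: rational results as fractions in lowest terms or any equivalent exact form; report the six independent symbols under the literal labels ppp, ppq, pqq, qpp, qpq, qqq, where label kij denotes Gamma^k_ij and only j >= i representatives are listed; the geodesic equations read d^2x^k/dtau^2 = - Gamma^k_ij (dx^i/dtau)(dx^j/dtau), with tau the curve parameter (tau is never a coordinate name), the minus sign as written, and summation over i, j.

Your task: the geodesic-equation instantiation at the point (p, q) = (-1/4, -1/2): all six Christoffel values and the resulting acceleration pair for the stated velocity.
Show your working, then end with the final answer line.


E = 257/256, F = -53/512, G = 3833/1024 at the point
E_p = 0, E_q = -3/64, F_p = -3/128, F_q = 297/256, G_p = 159/128, G_q = -3657/128
EG - F^2 = 3837/1024;  g^inv = (1024/3837) * [[3833/1024, 53/512], [53/512, 257/256]]
first-kind symbols [ij,l] = (1/2)(d_i g_jl + d_j g_il - d_l g_ij): [pp,p] = E_p/2 = 0, [pp,q] = F_p - E_q/2 = 0, [pq,p] = E_q/2 = -3/128, [pq,q] = G_p/2 = 159/256, [qq,p] = F_q - G_p/2 = 69/128, [qq,q] = G_q/2 = -3657/256
Gamma^p_ij = (G*[ij,p] - F*[ij,q])/(EG - F^2), Gamma^q_ij = (E*[ij,q] - F*[ij,p])/(EG - F^2)
Gamma_ppp = 0, Gamma_ppq = -8/1279, Gamma_pqq = 184/1279, Gamma_qpp = 0, Gamma_qpq = 212/1279, Gamma_qqq = -4876/1279
d^2p/dtau^2 = -(Gamma_ppp*(11/8)^2 + 2*Gamma_ppq*(11/8)*(-1/8) + Gamma_pqq*(-1/8)^2) = -45/10232
d^2q/dtau^2 = -(Gamma_qpp*(11/8)^2 + 2*Gamma_qpq*(11/8)*(-1/8) + Gamma_qqq*(-1/8)^2) = 2385/20464

Answer: Gamma_ppp = 0, Gamma_ppq = -8/1279, Gamma_pqq = 184/1279, Gamma_qpp = 0, Gamma_qpq = 212/1279, Gamma_qqq = -4876/1279; accelerations (d^2p/dtau^2, d^2q/dtau^2) = (-45/10232, 2385/20464)


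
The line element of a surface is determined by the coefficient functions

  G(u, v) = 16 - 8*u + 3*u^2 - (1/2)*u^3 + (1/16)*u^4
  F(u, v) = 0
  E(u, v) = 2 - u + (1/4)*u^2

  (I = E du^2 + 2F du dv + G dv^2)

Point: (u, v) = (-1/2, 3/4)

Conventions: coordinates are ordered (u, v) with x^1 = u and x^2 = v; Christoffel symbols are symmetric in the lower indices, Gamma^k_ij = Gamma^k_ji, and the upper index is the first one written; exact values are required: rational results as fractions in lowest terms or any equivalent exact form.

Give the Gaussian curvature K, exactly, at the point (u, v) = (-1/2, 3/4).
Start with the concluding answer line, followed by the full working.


Answer: K = -2048/122713

E = 41/16, F = 0, G = 5329/256, EG - F^2 = 218489/4096 at the point
E_u = -5/4, E_v = 0, F_u = 0, F_v = 0, G_u = -365/32, G_v = 0
E_vv = 0, F_uv = 0, G_uu = 123/16
Compute both Brioschi determinants and normalise by (EG - F^2)^2.
M1 = [[-E_vv/2 + F_uv - G_uu/2, E_u/2, F_u - E_v/2], [F_v - G_u/2, E, F], [G_v/2, F, G]] = [[-123/32, -5/8, 0], [365/64, 41/16, 0], [0, 0, 5329/256]]; det M1 = -8574361/65536
M2 = [[0, E_v/2, G_u/2], [E_v/2, E, F], [G_u/2, F, G]] = [[0, 0, -365/64], [0, 41/16, 0], [-365/64, 0, 5329/256]]; det M2 = -5462225/65536
det M1 - det M2 = -389017/8192; K = -389017/8192 / (218489/4096)^2 = -2048/122713


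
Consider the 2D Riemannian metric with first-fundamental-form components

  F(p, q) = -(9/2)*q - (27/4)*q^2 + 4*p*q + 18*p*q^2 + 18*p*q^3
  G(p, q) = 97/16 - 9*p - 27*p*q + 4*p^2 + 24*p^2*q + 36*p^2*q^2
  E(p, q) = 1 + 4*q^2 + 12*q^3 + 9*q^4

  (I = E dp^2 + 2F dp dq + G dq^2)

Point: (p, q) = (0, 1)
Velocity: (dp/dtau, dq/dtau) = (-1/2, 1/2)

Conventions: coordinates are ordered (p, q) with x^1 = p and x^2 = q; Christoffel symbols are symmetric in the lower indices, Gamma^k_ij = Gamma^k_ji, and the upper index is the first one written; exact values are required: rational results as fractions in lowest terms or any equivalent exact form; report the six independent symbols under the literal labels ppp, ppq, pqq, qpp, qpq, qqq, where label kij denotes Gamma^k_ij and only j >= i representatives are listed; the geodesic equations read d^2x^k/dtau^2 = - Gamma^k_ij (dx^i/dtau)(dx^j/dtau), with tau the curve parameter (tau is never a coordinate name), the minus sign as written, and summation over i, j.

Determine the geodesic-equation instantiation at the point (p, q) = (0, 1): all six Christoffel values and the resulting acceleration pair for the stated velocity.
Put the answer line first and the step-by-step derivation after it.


Answer: Gamma_ppp = 0, Gamma_ppq = 640/497, Gamma_pqq = 0, Gamma_qpp = 0, Gamma_qpq = -288/497, Gamma_qqq = 0; accelerations (d^2p/dtau^2, d^2q/dtau^2) = (320/497, -144/497)

E = 26, F = -45/4, G = 97/16 at the point
E_p = 0, E_q = 80, F_p = 40, F_q = -18, G_p = -36, G_q = 0
EG - F^2 = 497/16;  g^inv = (16/497) * [[97/16, 45/4], [45/4, 26]]
first-kind symbols [ij,l] = (1/2)(d_i g_jl + d_j g_il - d_l g_ij): [pp,p] = E_p/2 = 0, [pp,q] = F_p - E_q/2 = 0, [pq,p] = E_q/2 = 40, [pq,q] = G_p/2 = -18, [qq,p] = F_q - G_p/2 = 0, [qq,q] = G_q/2 = 0
Gamma^p_ij = (G*[ij,p] - F*[ij,q])/(EG - F^2), Gamma^q_ij = (E*[ij,q] - F*[ij,p])/(EG - F^2)
Gamma_ppp = 0, Gamma_ppq = 640/497, Gamma_pqq = 0, Gamma_qpp = 0, Gamma_qpq = -288/497, Gamma_qqq = 0
d^2p/dtau^2 = -(Gamma_ppp*(-1/2)^2 + 2*Gamma_ppq*(-1/2)*(1/2) + Gamma_pqq*(1/2)^2) = 320/497
d^2q/dtau^2 = -(Gamma_qpp*(-1/2)^2 + 2*Gamma_qpq*(-1/2)*(1/2) + Gamma_qqq*(1/2)^2) = -144/497


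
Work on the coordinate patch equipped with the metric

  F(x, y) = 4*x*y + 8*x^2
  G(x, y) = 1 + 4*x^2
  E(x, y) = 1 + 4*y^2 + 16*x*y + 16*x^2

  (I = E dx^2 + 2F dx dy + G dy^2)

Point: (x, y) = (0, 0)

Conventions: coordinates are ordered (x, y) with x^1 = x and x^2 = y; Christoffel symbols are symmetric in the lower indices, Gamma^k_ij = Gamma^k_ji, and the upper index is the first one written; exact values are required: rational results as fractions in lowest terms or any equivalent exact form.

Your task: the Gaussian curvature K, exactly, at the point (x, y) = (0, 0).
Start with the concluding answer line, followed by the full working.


Answer: K = -4

E = 1, F = 0, G = 1, EG - F^2 = 1 at the point
E_x = 0, E_y = 0, F_x = 0, F_y = 0, G_x = 0, G_y = 0
E_yy = 8, F_xy = 4, G_xx = 8
By Brioschi, K is (det M1 - det M2) divided by (EG - F^2) squared.
M1 = [[-E_yy/2 + F_xy - G_xx/2, E_x/2, F_x - E_y/2], [F_y - G_x/2, E, F], [G_y/2, F, G]] = [[-4, 0, 0], [0, 1, 0], [0, 0, 1]]; det M1 = -4
M2 = [[0, E_y/2, G_x/2], [E_y/2, E, F], [G_x/2, F, G]] = [[0, 0, 0], [0, 1, 0], [0, 0, 1]]; det M2 = 0
det M1 - det M2 = -4; K = -4 / (1)^2 = -4


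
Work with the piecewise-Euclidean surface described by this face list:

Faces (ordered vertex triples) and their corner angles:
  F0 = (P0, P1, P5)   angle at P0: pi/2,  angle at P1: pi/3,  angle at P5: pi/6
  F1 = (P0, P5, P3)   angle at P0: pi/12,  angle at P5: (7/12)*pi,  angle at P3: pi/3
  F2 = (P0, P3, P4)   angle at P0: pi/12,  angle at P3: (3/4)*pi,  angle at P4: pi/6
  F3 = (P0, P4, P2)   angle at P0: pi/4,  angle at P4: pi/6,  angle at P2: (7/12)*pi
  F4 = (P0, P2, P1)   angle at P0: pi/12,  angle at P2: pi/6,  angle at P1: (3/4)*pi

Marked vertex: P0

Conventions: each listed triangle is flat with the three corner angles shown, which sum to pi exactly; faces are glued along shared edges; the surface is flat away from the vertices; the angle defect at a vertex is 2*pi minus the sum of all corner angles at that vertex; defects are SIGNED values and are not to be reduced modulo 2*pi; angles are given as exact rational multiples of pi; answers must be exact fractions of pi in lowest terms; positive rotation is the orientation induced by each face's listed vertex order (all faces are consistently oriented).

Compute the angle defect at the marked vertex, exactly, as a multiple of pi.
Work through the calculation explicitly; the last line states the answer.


Sum of corner angles at P0: pi
defect = 2*pi - pi

Answer: defect(P0) = pi


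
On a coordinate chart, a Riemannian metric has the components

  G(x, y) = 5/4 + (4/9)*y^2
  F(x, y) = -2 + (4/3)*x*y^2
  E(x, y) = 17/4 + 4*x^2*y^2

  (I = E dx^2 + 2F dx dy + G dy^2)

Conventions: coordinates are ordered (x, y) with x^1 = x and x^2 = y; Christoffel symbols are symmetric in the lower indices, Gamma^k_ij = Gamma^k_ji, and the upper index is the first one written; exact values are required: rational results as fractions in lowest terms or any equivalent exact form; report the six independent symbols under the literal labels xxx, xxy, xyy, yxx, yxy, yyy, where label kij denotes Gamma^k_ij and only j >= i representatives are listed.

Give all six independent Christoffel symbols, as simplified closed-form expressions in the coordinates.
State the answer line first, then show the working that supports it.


Answer: Gamma_xxx = (768*x^3*y^3 - 1152*x^2*y + 720*x*y^2 + 384*y^2)/(720*x^2*y^2 + 768*x*y^2 + 272*y^2 + 189), Gamma_xxy = (256*x^2*y^3 + 720*x^2*y)/(720*x^2*y^2 + 768*x*y^2 + 272*y^2 + 189), Gamma_xyy = (256*x*y^3 + 1440*x*y + 384*y)/(2160*x^2*y^2 + 2304*x*y^2 + 816*y^2 + 567), Gamma_yxx = (-2304*x^4*y^3 - 2448*x^2*y + 1152*x*y^2 + 816*y^2)/(720*x^2*y^2 + 768*x*y^2 + 272*y^2 + 189), Gamma_yxy = (-768*x^3*y^3 + 1152*x^2*y)/(720*x^2*y^2 + 768*x*y^2 + 272*y^2 + 189), Gamma_yyy = (-256*x^2*y^3 + 768*x*y + 272*y)/(720*x^2*y^2 + 768*x*y^2 + 272*y^2 + 189)

E = 17/4 + 4*x^2*y^2; F = -2 + (4/3)*x*y^2; G = 5/4 + (4/9)*y^2
Gamma^k_ij = (1/2) g^{kl} (d_i g_jl + d_j g_il - d_l g_ij), with g^inv = (1/(EG-F^2)) [[G, -F], [-F, E]]
first partials: E_x = 8*x*y^2, E_y = 8*x^2*y, F_x = (4/3)*y^2, F_y = (8/3)*x*y, G_x = 0, G_y = (8/9)*y
D = EG - F^2 = 21/16 + (17/9)*y^2 + (16/3)*x*y^2 + 5*x^2*y^2
expanded: Gamma^x_xx = (G E_x - 2F F_x + F E_y)/(2D), Gamma^x_xy = (G E_y - F G_x)/(2D), Gamma^x_yy = (2G F_y - G G_x - F G_y)/(2D), Gamma^y_xx = (2E F_x - E E_y - F E_x)/(2D), Gamma^y_xy = (E G_x - F E_y)/(2D), Gamma^y_yy = (E G_y - 2F F_y + F G_x)/(2D); substitute and cancel common factors


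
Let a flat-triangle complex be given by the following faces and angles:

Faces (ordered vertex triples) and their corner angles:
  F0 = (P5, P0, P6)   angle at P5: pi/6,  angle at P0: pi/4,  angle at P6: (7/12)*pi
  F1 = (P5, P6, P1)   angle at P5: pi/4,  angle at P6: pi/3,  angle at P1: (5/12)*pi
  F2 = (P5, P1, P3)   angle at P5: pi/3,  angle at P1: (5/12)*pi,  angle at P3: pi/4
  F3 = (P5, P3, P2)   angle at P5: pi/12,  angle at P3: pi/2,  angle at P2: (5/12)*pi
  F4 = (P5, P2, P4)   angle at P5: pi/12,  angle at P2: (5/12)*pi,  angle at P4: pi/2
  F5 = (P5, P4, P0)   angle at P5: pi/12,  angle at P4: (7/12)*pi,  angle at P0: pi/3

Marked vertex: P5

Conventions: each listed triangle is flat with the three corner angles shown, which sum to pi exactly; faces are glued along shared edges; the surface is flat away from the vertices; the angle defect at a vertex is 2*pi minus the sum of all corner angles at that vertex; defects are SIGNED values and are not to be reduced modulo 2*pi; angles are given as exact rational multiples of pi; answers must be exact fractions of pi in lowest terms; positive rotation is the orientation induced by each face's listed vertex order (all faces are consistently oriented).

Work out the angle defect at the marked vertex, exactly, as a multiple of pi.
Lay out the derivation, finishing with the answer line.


Sum of corner angles at P5: pi
defect = 2*pi - pi

Answer: defect(P5) = pi


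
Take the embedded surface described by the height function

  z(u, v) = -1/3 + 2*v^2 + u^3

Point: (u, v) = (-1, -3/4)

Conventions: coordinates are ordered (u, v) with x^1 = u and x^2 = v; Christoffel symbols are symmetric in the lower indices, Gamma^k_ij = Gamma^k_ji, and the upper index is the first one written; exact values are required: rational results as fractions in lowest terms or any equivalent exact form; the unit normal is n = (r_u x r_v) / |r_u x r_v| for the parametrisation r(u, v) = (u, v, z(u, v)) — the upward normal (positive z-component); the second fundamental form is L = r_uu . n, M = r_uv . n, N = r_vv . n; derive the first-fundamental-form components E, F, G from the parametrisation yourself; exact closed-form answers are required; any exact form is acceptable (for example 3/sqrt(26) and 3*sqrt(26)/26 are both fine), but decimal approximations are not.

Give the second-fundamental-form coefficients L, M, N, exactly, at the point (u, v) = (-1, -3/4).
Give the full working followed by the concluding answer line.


z_u = 3, z_v = -3, z_uu = -6, z_uv = 0, z_vv = 4
E = 10, F = -9, G = 10; answer radicand W^2 = 19
unnormalised second-form numerators: l = -6, m = 0, n = 4; L = l/sqrt(19), and similarly M = m/sqrt(W^2), N = n/sqrt(W^2)

Answer: L = -6*sqrt(19)/19, M = 0, N = 4*sqrt(19)/19


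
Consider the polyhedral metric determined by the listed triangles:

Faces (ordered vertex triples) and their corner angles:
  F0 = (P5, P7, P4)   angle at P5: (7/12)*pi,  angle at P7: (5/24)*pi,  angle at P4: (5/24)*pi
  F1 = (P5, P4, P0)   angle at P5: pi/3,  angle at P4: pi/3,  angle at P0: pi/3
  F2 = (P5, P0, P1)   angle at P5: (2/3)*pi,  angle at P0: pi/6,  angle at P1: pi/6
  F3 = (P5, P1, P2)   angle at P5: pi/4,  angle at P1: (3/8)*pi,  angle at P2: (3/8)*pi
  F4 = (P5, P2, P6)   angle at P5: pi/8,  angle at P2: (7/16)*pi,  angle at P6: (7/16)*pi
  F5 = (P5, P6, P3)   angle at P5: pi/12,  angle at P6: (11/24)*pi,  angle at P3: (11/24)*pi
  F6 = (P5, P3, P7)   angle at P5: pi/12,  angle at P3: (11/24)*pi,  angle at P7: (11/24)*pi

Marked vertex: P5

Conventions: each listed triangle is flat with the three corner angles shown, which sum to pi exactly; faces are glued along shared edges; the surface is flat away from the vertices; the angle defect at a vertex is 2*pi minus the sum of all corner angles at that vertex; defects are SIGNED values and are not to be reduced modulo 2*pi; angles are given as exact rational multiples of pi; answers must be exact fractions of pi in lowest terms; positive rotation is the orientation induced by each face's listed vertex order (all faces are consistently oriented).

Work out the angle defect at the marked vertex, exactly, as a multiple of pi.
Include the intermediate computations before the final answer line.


Sum of corner angles at P5: (17/8)*pi
defect = 2*pi - (17/8)*pi

Answer: defect(P5) = -pi/8


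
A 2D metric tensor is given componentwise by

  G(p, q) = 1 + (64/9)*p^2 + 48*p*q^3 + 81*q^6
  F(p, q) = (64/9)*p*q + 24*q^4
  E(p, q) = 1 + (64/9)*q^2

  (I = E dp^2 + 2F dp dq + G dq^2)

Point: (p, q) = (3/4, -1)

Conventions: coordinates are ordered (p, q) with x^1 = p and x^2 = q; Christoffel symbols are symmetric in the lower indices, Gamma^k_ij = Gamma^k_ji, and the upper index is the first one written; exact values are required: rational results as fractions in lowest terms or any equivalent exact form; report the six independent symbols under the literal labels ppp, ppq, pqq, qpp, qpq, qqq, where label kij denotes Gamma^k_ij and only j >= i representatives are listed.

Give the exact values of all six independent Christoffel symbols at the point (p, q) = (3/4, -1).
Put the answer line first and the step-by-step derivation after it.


Answer: Gamma_ppp = 0, Gamma_ppq = -32/257, Gamma_pqq = -324/257, Gamma_qpp = 0, Gamma_qpq = -84/257, Gamma_qqq = -1701/514

E = 73/9, F = 56/3, G = 50 at the point
E_p = 0, E_q = -128/9, F_p = -64/9, F_q = -272/3, G_p = -112/3, G_q = -378
EG - F^2 = 514/9;  g^inv = (9/514) * [[50, -56/3], [-56/3, 73/9]]
first-kind symbols [ij,l] = (1/2)(d_i g_jl + d_j g_il - d_l g_ij): [pp,p] = E_p/2 = 0, [pp,q] = F_p - E_q/2 = 0, [pq,p] = E_q/2 = -64/9, [pq,q] = G_p/2 = -56/3, [qq,p] = F_q - G_p/2 = -72, [qq,q] = G_q/2 = -189
Gamma^p_ij = (G*[ij,p] - F*[ij,q])/(EG - F^2), Gamma^q_ij = (E*[ij,q] - F*[ij,p])/(EG - F^2)


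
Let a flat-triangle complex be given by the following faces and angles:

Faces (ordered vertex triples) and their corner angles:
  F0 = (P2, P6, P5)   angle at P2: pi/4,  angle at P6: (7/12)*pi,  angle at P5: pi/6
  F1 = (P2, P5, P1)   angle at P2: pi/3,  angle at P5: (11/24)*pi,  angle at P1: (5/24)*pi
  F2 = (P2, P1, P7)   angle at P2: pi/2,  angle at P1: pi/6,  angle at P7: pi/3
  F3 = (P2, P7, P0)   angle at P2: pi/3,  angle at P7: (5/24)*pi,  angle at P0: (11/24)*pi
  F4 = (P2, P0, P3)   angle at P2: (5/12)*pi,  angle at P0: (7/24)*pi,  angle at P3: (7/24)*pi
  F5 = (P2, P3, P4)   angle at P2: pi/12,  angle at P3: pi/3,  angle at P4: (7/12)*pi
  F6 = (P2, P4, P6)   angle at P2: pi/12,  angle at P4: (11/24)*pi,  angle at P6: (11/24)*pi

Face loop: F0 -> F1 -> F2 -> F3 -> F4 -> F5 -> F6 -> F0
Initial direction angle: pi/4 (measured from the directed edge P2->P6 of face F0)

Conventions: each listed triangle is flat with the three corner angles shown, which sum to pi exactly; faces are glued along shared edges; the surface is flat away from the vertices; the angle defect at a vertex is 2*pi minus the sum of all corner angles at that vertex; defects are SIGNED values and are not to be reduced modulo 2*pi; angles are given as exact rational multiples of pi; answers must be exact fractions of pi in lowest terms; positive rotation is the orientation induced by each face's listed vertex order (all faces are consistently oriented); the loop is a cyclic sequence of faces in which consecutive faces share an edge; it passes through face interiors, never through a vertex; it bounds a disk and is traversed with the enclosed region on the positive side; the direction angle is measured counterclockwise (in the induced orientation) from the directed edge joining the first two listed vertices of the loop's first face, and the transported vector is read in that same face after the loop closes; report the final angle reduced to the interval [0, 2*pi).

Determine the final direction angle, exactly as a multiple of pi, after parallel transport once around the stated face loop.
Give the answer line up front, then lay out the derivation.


Answer: final direction angle = pi/4

enclosed vertex P2: corner angles sum to 2*pi, defect = 2*pi - 2*pi = 0
the rotation equals the total enclosed defect, so the final angle is initial + defects (mod 2*pi)
final angle = pi/4 + 0 = pi/4 (mod 2*pi)


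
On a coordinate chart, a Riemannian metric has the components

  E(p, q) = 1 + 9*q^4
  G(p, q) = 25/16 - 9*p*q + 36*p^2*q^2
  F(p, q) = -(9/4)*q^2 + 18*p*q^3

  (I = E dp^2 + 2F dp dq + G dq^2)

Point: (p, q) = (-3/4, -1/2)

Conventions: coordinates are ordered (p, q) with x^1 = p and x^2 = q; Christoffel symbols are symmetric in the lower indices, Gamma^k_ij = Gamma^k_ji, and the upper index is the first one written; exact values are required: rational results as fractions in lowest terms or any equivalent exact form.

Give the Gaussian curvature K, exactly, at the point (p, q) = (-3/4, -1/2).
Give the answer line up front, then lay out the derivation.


Answer: K = -2304/3721

E = 25/16, F = 9/8, G = 13/4, EG - F^2 = 61/16 at the point
E_p = 0, E_q = -9/2, F_p = -9/4, F_q = -63/8, G_p = -9, G_q = -27/2
E_qq = 27, F_pq = 27/2, G_pp = 18
Brioschi: K = (det M1 - det M2) / (EG - F^2)^2 with the standard first/second-derivative matrices M1, M2.
M1 = [[-E_qq/2 + F_pq - G_pp/2, E_p/2, F_p - E_q/2], [F_q - G_p/2, E, F], [G_q/2, F, G]] = [[-9, 0, 0], [-27/8, 25/16, 9/8], [-27/4, 9/8, 13/4]]; det M1 = -549/16
M2 = [[0, E_q/2, G_p/2], [E_q/2, E, F], [G_p/2, F, G]] = [[0, -9/4, -9/2], [-9/4, 25/16, 9/8], [-9/2, 9/8, 13/4]]; det M2 = -405/16
det M1 - det M2 = -9; K = -9 / (61/16)^2 = -2304/3721


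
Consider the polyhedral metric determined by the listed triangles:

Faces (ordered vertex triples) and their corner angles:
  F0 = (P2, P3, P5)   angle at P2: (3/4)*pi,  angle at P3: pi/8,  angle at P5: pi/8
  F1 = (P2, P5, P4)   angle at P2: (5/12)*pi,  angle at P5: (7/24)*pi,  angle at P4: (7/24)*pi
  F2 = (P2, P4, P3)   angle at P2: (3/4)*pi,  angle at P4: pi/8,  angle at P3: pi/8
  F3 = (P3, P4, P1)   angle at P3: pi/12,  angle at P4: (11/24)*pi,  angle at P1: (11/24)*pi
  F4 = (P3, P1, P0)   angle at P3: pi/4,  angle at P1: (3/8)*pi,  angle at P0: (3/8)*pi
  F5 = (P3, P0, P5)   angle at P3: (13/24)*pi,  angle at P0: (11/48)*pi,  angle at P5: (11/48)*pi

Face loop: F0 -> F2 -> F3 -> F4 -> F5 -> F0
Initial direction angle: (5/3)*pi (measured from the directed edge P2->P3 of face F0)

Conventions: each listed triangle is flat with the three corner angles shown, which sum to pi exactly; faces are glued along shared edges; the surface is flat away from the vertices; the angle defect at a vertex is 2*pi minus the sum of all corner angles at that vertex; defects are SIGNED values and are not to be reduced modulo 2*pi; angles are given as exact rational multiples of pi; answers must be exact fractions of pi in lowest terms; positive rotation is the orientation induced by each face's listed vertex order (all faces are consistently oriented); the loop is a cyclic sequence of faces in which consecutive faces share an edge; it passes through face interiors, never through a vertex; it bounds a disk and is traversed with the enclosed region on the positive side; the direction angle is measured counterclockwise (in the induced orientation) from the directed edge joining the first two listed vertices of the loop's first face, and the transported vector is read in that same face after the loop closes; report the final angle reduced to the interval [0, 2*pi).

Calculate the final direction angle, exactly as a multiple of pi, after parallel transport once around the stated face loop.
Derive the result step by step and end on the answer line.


enclosed vertex P3: corner angles sum to (9/8)*pi, defect = 2*pi - (9/8)*pi = (7/8)*pi
holonomy = initial angle + sum of enclosed defects (mod 2*pi), positive in the induced orientation
final angle = (5/3)*pi + (7/8)*pi = (13/24)*pi (mod 2*pi)

Answer: final direction angle = (13/24)*pi


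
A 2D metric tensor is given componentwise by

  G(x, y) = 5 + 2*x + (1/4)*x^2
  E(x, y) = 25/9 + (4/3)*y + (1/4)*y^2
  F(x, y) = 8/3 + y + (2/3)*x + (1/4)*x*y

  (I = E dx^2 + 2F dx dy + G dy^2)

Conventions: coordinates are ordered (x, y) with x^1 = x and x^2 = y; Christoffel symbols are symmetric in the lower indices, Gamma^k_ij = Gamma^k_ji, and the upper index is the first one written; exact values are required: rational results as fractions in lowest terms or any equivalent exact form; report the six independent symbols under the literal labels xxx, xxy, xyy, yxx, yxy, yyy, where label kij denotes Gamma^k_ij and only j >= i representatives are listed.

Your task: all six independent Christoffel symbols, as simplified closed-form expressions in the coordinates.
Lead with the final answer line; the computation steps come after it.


Answer: Gamma_xxx = 0, Gamma_xxy = (9*y + 24)/(9*x^2 + 72*x + 9*y^2 + 48*y + 244), Gamma_xyy = 0, Gamma_yxx = 0, Gamma_yxy = (9*x + 36)/(9*x^2 + 72*x + 9*y^2 + 48*y + 244), Gamma_yyy = 0

E = 25/9 + (4/3)*y + (1/4)*y^2; F = 8/3 + y + (2/3)*x + (1/4)*x*y; G = 5 + 2*x + (1/4)*x^2
Gamma^k_ij = (1/2) g^{kl} (d_i g_jl + d_j g_il - d_l g_ij), with g^inv = (1/(EG-F^2)) [[G, -F], [-F, E]]
first partials: E_x = 0, E_y = 4/3 + (1/2)*y, F_x = 2/3 + (1/4)*y, F_y = 1 + (1/4)*x, G_x = 2 + (1/2)*x, G_y = 0
D = EG - F^2 = 61/9 + (4/3)*y + 2*x + (1/4)*y^2 + (1/4)*x^2
expanded: Gamma^x_xx = (G E_x - 2F F_x + F E_y)/(2D), Gamma^x_xy = (G E_y - F G_x)/(2D), Gamma^x_yy = (2G F_y - G G_x - F G_y)/(2D), Gamma^y_xx = (2E F_x - E E_y - F E_x)/(2D), Gamma^y_xy = (E G_x - F E_y)/(2D), Gamma^y_yy = (E G_y - 2F F_y + F G_x)/(2D); substitute and cancel common factors


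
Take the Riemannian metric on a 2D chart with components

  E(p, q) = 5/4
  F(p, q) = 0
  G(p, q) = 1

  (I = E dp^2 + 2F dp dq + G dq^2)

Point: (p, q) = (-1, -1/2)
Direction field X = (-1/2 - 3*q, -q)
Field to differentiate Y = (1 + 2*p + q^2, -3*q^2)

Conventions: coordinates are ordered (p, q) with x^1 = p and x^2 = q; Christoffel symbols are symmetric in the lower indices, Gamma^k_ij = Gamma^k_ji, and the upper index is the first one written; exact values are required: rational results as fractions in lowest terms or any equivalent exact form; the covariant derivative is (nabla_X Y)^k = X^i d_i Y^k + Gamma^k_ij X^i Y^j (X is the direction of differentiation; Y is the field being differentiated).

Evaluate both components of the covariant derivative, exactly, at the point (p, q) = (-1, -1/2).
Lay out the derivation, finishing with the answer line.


E = 5/4, F = 0, G = 1 at the point
E_p = 0, E_q = 0, F_p = 0, F_q = 0, G_p = 0, G_q = 0
EG - F^2 = 5/4;  g^inv = (4/5) * [[1, 0], [0, 5/4]]
first-kind symbols [ij,l] = (1/2)(d_i g_jl + d_j g_il - d_l g_ij): [pp,p] = E_p/2 = 0, [pp,q] = F_p - E_q/2 = 0, [pq,p] = E_q/2 = 0, [pq,q] = G_p/2 = 0, [qq,p] = F_q - G_p/2 = 0, [qq,q] = G_q/2 = 0
Gamma^p_ij = (G*[ij,p] - F*[ij,q])/(EG - F^2), Gamma^q_ij = (E*[ij,q] - F*[ij,p])/(EG - F^2)
Gamma_ppp = 0, Gamma_ppq = 0, Gamma_pqq = 0, Gamma_qpp = 0, Gamma_qpq = 0, Gamma_qqq = 0
X = (1, 1/2), Y = (-3/4, -3/4) at the point

Answer: (nabla_X Y)^p = 3/2, (nabla_X Y)^q = 3/2


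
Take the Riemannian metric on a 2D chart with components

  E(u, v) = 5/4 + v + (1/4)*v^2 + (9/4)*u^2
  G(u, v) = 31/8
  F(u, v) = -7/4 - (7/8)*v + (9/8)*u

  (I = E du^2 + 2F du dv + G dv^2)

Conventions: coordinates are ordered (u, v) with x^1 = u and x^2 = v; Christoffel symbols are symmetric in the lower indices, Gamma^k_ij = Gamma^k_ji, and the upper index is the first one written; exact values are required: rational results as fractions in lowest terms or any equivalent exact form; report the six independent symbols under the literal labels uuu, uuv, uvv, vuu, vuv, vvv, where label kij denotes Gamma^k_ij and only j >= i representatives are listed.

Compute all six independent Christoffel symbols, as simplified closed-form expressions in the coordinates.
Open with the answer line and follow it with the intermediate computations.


Answer: Gamma_uuu = (18*u*v + 513*u - 14*v^2 + 7*v + 70)/(477*u^2 + 126*u*v + 252*u + 13*v^2 + 52*v + 114), Gamma_uuv = (62*v + 124)/(477*u^2 + 126*u*v + 252*u + 13*v^2 + 52*v + 114), Gamma_uvv = -217/(477*u^2 + 126*u*v + 252*u + 13*v^2 + 52*v + 114), Gamma_vuu = (-36*u^2*v - 72*u^2 + 126*u*v + 252*u - 4*v^3 - 6*v^2 + 20*v + 50)/(477*u^2 + 126*u*v + 252*u + 13*v^2 + 52*v + 114), Gamma_vuv = (-18*u*v - 36*u + 14*v^2 + 56*v + 56)/(477*u^2 + 126*u*v + 252*u + 13*v^2 + 52*v + 114), Gamma_vvv = (63*u - 49*v - 98)/(477*u^2 + 126*u*v + 252*u + 13*v^2 + 52*v + 114)

E = 5/4 + v + (1/4)*v^2 + (9/4)*u^2; F = -7/4 - (7/8)*v + (9/8)*u; G = 31/8
Gamma^k_ij = (1/2) g^{kl} (d_i g_jl + d_j g_il - d_l g_ij), with g^inv = (1/(EG-F^2)) [[G, -F], [-F, E]]
first partials: E_u = (9/2)*u, E_v = 1 + (1/2)*v, F_u = 9/8, F_v = -7/8, G_u = 0, G_v = 0
D = EG - F^2 = 57/32 + (13/16)*v + (63/16)*u + (13/64)*v^2 + (63/32)*u*v + (477/64)*u^2
expanded: Gamma^u_uu = (G E_u - 2F F_u + F E_v)/(2D), Gamma^u_uv = (G E_v - F G_u)/(2D), Gamma^u_vv = (2G F_v - G G_u - F G_v)/(2D), Gamma^v_uu = (2E F_u - E E_v - F E_u)/(2D), Gamma^v_uv = (E G_u - F E_v)/(2D), Gamma^v_vv = (E G_v - 2F F_v + F G_u)/(2D); substitute and cancel common factors


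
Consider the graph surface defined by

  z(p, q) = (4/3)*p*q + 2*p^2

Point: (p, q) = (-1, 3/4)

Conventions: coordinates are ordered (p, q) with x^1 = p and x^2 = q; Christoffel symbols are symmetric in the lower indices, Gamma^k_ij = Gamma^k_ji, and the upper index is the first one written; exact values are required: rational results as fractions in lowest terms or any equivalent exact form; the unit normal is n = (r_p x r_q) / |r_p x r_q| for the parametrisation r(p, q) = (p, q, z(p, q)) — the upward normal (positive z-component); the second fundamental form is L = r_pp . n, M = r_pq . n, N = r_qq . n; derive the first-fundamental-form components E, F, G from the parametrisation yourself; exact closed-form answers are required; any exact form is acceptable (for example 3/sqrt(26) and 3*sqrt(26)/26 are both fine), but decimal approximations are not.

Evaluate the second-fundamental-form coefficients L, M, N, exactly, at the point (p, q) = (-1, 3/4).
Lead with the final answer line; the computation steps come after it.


Answer: L = 6*sqrt(106)/53, M = 2*sqrt(106)/53, N = 0

z_p = -3, z_q = -4/3, z_pp = 4, z_pq = 4/3, z_qq = 0
E = 10, F = 4, G = 25/9; answer radicand W^2 = 106/9
unnormalised second-form numerators: l = 4, m = 4/3, n = 0; L = l/sqrt(106/9), and similarly M = m/sqrt(W^2), N = n/sqrt(W^2)


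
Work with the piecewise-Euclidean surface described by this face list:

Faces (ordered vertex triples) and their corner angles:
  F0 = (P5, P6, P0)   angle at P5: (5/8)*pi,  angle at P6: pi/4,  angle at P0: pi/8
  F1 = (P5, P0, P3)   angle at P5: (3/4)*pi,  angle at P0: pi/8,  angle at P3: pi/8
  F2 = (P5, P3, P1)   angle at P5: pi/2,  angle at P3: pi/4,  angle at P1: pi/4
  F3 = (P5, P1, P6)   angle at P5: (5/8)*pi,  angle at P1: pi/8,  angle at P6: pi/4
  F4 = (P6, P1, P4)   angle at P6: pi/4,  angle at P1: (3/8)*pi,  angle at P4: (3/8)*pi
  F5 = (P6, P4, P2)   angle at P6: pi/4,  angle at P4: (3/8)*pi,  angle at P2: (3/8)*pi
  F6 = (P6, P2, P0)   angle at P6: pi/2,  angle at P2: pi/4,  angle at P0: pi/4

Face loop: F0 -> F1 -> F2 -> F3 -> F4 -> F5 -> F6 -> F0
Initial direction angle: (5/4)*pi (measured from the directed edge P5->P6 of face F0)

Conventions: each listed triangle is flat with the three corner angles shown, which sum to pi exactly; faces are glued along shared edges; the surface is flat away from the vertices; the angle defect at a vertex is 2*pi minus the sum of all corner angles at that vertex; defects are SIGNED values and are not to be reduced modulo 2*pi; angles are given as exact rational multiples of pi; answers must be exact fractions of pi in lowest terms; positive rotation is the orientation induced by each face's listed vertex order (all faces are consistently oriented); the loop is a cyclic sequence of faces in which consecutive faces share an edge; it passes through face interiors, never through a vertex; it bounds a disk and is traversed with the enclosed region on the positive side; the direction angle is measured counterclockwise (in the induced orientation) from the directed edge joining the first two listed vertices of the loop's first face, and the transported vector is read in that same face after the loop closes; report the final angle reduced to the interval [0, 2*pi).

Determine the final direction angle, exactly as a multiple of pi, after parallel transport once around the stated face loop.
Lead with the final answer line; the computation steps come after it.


Answer: final direction angle = (5/4)*pi

enclosed vertex P5: corner angles sum to (5/2)*pi, defect = 2*pi - (5/2)*pi = -pi/2
enclosed vertex P6: corner angles sum to (3/2)*pi, defect = 2*pi - (3/2)*pi = pi/2
by Gauss-Bonnet the loop rotates the vector by the enclosed defect sum (positive orientation, mod 2*pi)
final angle = (5/4)*pi + 0 = (5/4)*pi (mod 2*pi)


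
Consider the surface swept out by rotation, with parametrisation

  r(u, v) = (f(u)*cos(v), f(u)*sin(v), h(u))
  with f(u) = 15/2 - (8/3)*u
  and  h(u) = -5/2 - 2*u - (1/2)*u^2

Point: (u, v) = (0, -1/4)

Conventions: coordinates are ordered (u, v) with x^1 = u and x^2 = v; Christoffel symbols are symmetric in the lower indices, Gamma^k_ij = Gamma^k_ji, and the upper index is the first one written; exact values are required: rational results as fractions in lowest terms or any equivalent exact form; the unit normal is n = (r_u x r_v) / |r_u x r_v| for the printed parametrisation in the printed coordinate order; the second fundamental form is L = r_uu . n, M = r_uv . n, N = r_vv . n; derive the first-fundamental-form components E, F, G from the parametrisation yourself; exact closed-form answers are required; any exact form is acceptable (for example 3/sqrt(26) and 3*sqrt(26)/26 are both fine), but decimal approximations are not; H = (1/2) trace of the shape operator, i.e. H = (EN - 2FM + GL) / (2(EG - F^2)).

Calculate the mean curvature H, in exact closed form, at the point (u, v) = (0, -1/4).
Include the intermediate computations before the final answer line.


f = 15/2, f' = -8/3, f'' = 0, h' = -2, h'' = -1
E = 100/9, F = 0, G = 225/4; answer radicand W^2 = 100/9
unnormalised second-form numerators: l = 8/3, m = 0, n = -15; L = l/sqrt(100/9), and similarly M = m/sqrt(W^2), N = n/sqrt(W^2)
H = (E*n - 2*F*m + G*l) / (2*(EG - F^2)*sqrt(W^2)); E*n - 2*F*m + G*l = -50/3, EG - F^2 = 625, so H = (-1/75)/sqrt(100/9)

Answer: H = -1/250


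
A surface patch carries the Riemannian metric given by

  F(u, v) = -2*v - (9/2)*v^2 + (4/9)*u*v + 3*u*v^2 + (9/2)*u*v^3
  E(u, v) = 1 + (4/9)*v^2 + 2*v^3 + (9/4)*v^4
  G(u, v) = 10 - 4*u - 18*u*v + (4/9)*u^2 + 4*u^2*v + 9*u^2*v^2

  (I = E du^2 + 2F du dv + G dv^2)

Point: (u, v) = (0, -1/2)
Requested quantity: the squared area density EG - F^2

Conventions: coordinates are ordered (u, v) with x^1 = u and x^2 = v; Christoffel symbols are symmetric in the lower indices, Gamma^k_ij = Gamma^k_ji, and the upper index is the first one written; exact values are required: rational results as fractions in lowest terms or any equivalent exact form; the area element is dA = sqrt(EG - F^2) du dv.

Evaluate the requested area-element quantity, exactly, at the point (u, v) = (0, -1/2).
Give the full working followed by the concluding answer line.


E = 577/576, F = -1/8, G = 10; EG - F^2 = 5761/576

Answer: EG - F^2 = 5761/576
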